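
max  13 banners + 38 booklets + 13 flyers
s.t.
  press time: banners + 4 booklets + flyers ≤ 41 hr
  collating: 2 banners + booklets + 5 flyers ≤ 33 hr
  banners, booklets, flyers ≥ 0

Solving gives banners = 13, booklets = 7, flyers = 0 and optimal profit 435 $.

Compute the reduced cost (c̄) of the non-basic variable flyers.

Check each constraint at x*: press time 41/41 (tight); collating 33/33 (tight).
Dual feasibility on the basic columns requires 1·y_press time + 2·y_collating = 13, 4·y_press time + 1·y_collating = 38.
This yields shadow prices y_press time = 9, y_collating = 2.
Reduced cost of flyers: c₃ − yᵀa₃ = 13 − (9·1 + 2·5) = 13 − 19 = -6.

-6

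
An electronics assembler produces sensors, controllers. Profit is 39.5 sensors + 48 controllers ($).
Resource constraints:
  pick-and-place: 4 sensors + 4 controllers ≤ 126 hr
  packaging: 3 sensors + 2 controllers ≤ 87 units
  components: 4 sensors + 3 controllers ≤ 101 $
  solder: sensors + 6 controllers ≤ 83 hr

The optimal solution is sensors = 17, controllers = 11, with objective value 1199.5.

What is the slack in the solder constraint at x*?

0

solder used = 1·17 + 6·11 = 83; slack = 83 − 83 = 0.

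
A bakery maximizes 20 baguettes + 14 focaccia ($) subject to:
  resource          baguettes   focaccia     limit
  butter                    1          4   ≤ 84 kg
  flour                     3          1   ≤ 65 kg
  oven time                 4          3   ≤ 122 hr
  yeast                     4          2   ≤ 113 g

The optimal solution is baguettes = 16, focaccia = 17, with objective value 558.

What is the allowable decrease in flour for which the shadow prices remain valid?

Binding constraints: butter, flour. The basis is B = [[1,4],[3,1]] with det -11.
Per unit decrease in flour, x* moves by d = (-0.3636, 0.0909).
The basis stays optimal until baguettes reaches 0; allowable decrease = 44 kg.

44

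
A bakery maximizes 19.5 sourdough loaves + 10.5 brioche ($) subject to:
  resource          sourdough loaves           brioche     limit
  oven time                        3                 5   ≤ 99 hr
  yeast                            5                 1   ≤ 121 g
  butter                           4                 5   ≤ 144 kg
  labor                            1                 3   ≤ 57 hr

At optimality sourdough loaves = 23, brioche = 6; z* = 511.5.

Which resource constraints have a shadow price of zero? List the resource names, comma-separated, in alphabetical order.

butter, labor

oven time: 99/99 (binding)
yeast: 121/121 (binding)
butter: 122/144 (slack 22)
labor: 41/57 (slack 16)
By complementary slackness, a constraint with positive slack has shadow price 0 → butter, labor.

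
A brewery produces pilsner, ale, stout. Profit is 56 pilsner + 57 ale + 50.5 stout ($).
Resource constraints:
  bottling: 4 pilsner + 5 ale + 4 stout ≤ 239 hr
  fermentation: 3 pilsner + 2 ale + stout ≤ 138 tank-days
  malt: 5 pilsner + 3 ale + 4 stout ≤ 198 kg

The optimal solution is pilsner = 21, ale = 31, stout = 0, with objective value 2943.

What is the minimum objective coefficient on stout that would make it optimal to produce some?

Binding: bottling and malt. Non-binding: fermentation (13 unused).
By complementary slackness, y = 0 for the non-binding constraint.
The binding rows give the dual system: 4·y_bottling + 5·y_malt = 56 and 5·y_bottling + 3·y_malt = 57.
Solving: y_bottling = 9, y_malt = 4.
stout enters the basis when its profit ≥ yᵀa₃ = 9·4 + 4·4 = 52.

52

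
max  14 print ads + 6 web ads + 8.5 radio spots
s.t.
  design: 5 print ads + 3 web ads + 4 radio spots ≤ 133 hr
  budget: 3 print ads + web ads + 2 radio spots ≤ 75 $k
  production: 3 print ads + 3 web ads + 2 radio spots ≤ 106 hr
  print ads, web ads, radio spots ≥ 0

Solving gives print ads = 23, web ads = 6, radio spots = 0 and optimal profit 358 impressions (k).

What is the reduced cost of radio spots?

-1.5

Binding: design and budget. Non-binding: production (19 unused).
Since production is not tight, its dual is 0.
The binding rows give the dual system: 5·y_design + 3·y_budget = 14 and 3·y_design + 1·y_budget = 6.
This yields shadow prices y_design = 1, y_budget = 3.
Reduced cost of radio spots: c₃ − yᵀa₃ = 8.5 − (1·4 + 3·2) = 8.5 − 10 = -1.5.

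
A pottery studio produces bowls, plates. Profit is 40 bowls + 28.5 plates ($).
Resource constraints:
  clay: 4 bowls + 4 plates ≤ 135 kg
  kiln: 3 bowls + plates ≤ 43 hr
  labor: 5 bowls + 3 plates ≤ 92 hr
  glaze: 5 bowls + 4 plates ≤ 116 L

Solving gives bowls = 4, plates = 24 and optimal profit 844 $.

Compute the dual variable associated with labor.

At the optimum: clay uses 112 of 135 (slack = 23); kiln uses 36 of 43 (slack = 7); labor uses 92 of 92 (binding); glaze uses 116 of 116 (binding).
By complementary slackness, y = 0 for the non-binding constraints.
The binding rows give the dual system: 5·y_labor + 5·y_glaze = 40 and 3·y_labor + 4·y_glaze = 28.5.
This yields shadow prices y_labor = 3.5, y_glaze = 4.5.
Shadow price of labor = 3.5.

3.5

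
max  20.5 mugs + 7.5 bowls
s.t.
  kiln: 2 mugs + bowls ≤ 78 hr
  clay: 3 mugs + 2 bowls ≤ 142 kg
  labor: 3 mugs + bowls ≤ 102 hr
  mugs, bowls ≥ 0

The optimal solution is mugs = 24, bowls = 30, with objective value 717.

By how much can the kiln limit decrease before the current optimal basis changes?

Binding constraints: kiln, labor. The basis is B = [[2,1],[3,1]] with det -1.
Per unit decrease in kiln, x* moves by d = (1, -3).
The basis stays optimal until bowls reaches 0; allowable decrease = 10 hr.

10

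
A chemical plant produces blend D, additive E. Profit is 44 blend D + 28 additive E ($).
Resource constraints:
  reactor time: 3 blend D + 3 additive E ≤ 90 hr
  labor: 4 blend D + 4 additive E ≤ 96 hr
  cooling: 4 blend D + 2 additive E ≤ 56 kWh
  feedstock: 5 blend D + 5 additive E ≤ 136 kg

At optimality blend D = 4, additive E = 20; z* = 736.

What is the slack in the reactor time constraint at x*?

reactor time used = 3·4 + 3·20 = 72; slack = 90 − 72 = 18.

18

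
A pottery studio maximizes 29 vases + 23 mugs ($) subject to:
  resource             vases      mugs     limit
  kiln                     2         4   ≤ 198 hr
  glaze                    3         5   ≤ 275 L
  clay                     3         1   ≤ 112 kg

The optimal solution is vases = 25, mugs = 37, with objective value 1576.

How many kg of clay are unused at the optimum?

0

clay used = 3·25 + 1·37 = 112; slack = 112 − 112 = 0.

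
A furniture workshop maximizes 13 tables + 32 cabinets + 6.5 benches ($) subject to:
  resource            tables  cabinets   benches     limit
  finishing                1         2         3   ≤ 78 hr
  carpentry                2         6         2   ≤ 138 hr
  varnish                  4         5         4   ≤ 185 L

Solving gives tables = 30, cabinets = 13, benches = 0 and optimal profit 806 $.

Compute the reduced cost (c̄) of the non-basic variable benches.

-6.5

Check each constraint at x*: finishing 56/78 (slack 22); carpentry 138/138 (tight); varnish 185/185 (tight).
Slack constraints have shadow price 0 (complementary slackness).
From A_Bᵀ y = c: 2·y_carpentry + 4·y_varnish = 13; 6·y_carpentry + 5·y_varnish = 32.
→ y_carpentry = 4.5 and y_varnish = 1.
Reduced cost of benches: c₃ − yᵀa₃ = 6.5 − (4.5·2 + 1·4) = 6.5 − 13 = -6.5.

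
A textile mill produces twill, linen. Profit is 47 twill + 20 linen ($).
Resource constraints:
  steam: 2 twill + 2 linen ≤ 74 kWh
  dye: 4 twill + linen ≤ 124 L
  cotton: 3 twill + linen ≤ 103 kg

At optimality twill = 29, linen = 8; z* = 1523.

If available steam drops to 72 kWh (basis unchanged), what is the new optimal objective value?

1512

Binding: steam and dye. Non-binding: cotton (8 unused).
Slack constraints have shadow price 0 (complementary slackness).
From A_Bᵀ y = c: 2·y_steam + 4·y_dye = 47; 2·y_steam + 1·y_dye = 20.
This yields shadow prices y_steam = 5.5, y_dye = 9.
Δz = y_steam·Δb = 5.5 × (-2) = -11, so new z* = 1523 − 11 = 1512.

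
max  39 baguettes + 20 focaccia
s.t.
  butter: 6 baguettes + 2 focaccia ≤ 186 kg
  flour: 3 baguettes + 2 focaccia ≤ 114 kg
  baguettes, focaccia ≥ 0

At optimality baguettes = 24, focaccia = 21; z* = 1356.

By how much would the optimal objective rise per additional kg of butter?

3

Check each constraint at x*: butter 186/186 (tight); flour 114/114 (tight).
Dual feasibility on the basic columns requires 6·y_butter + 3·y_flour = 39, 2·y_butter + 2·y_flour = 20.
This yields shadow prices y_butter = 3, y_flour = 7.
Shadow price of butter = 3.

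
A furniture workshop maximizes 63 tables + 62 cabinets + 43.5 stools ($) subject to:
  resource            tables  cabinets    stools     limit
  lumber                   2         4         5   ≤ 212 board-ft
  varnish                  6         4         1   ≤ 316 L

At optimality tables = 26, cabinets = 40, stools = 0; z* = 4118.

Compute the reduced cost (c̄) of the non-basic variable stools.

At the optimum: lumber uses 212 of 212 (binding); varnish uses 316 of 316 (binding).
The binding rows give the dual system: 2·y_lumber + 6·y_varnish = 63 and 4·y_lumber + 4·y_varnish = 62.
Solving: y_lumber = 7.5, y_varnish = 8.
Reduced cost of stools: c₃ − yᵀa₃ = 43.5 − (7.5·5 + 8·1) = 43.5 − 45.5 = -2.

-2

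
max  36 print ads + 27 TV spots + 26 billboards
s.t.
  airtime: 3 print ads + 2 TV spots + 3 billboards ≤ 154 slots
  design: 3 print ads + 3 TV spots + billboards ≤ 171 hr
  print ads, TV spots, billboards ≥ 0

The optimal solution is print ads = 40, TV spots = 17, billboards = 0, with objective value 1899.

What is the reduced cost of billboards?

At the optimum: airtime uses 154 of 154 (binding); design uses 171 of 171 (binding).
Dual feasibility on the basic columns requires 3·y_airtime + 3·y_design = 36, 2·y_airtime + 3·y_design = 27.
→ y_airtime = 9 and y_design = 3.
Reduced cost of billboards: c₃ − yᵀa₃ = 26 − (9·3 + 3·1) = 26 − 30 = -4.

-4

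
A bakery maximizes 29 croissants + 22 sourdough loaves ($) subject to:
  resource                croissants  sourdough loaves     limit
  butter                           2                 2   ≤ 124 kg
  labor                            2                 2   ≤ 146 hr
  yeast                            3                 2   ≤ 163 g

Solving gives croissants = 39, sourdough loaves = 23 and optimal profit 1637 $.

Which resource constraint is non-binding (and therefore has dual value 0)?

labor

butter: 124/124 (binding)
labor: 124/146 (slack 22)
yeast: 163/163 (binding)
By complementary slackness, a constraint with positive slack has shadow price 0 → labor.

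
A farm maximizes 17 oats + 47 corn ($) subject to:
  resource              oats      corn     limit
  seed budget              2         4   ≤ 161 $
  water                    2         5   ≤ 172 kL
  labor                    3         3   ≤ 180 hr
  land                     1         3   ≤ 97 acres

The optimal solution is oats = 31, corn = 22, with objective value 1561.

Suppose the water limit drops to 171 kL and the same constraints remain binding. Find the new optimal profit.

1557

At the optimum: seed budget uses 150 of 161 (slack = 11); water uses 172 of 172 (binding); labor uses 159 of 180 (slack = 21); land uses 97 of 97 (binding).
Since seed budget, labor are not tight, their duals are 0.
Dual feasibility on the basic columns requires 2·y_water + 1·y_land = 17, 5·y_water + 3·y_land = 47.
Solving: y_water = 4, y_land = 9.
Δz = y_water·Δb = 4 × (-1) = -4, so new z* = 1561 − 4 = 1557.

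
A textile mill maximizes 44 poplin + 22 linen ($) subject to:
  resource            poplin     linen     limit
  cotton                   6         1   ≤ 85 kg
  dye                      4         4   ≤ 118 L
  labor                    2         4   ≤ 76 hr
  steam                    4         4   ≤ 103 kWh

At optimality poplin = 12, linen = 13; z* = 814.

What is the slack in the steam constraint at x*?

3

steam used = 4·12 + 4·13 = 100; slack = 103 − 100 = 3.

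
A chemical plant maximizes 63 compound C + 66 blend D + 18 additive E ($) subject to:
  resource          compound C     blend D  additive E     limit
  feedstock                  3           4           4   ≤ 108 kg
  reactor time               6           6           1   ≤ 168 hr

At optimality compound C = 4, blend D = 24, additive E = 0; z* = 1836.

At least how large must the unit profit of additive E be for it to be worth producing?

At the optimum: feedstock uses 108 of 108 (binding); reactor time uses 168 of 168 (binding).
Dual feasibility on the basic columns requires 3·y_feedstock + 6·y_reactor time = 63, 4·y_feedstock + 6·y_reactor time = 66.
Solving: y_feedstock = 3, y_reactor time = 9.
additive E enters the basis when its profit ≥ yᵀa₃ = 3·4 + 9·1 = 21.

21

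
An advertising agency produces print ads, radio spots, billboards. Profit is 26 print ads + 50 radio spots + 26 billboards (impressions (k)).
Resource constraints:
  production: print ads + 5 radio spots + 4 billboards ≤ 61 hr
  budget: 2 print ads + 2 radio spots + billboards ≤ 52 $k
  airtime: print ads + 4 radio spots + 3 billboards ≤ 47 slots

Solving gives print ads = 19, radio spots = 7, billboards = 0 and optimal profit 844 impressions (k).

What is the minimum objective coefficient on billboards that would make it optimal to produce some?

33

Binding: budget and airtime. Non-binding: production (7 unused).
By complementary slackness, y = 0 for the non-binding constraint.
The binding rows give the dual system: 2·y_budget + 1·y_airtime = 26 and 2·y_budget + 4·y_airtime = 50.
Solving: y_budget = 9, y_airtime = 8.
billboards enters the basis when its profit ≥ yᵀa₃ = 9·1 + 8·3 = 33.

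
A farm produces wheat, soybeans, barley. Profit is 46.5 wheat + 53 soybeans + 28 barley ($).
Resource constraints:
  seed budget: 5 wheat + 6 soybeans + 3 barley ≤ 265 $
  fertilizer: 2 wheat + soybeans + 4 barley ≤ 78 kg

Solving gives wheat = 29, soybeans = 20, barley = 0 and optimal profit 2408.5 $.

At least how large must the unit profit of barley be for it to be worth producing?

At the optimum: seed budget uses 265 of 265 (binding); fertilizer uses 78 of 78 (binding).
Dual feasibility on the basic columns requires 5·y_seed budget + 2·y_fertilizer = 46.5, 6·y_seed budget + 1·y_fertilizer = 53.
Solving: y_seed budget = 8.5, y_fertilizer = 2.
barley enters the basis when its profit ≥ yᵀa₃ = 8.5·3 + 2·4 = 33.5.

33.5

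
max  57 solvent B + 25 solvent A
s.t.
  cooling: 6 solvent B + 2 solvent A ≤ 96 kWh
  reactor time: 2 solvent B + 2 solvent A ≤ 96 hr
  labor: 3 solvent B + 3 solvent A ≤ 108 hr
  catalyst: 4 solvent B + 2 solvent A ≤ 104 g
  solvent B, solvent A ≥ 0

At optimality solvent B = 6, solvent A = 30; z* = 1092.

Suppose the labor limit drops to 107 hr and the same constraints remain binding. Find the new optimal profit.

Check each constraint at x*: cooling 96/96 (tight); reactor time 72/96 (slack 24); labor 108/108 (tight); catalyst 84/104 (slack 20).
By complementary slackness, y = 0 for the non-binding constraints.
The binding rows give the dual system: 6·y_cooling + 3·y_labor = 57 and 2·y_cooling + 3·y_labor = 25.
→ y_cooling = 8 and y_labor = 3.
Δz = y_labor·Δb = 3 × (-1) = -3, so new z* = 1092 − 3 = 1089.

1089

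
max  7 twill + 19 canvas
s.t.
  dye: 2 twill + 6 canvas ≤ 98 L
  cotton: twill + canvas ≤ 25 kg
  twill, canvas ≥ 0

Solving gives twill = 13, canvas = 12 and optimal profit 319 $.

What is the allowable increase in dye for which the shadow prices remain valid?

52

Binding constraints: dye, cotton. The basis is B = [[2,6],[1,1]] with det -4.
Per unit increase in dye, x* moves by d = (-0.25, 0.25).
The basis stays optimal until twill reaches 0; allowable increase = 52 L.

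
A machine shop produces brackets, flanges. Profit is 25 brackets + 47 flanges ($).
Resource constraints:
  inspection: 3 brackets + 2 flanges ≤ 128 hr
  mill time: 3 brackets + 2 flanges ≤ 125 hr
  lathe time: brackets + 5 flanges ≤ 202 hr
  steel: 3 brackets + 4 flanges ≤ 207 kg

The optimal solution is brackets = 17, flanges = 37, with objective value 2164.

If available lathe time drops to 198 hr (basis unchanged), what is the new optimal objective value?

2136

Binding: mill time and lathe time. Non-binding: inspection (3 unused), steel (8 unused).
By complementary slackness, y = 0 for the non-binding constraints.
The binding rows give the dual system: 3·y_mill time + 1·y_lathe time = 25 and 2·y_mill time + 5·y_lathe time = 47.
→ y_mill time = 6 and y_lathe time = 7.
Δz = y_lathe time·Δb = 7 × (-4) = -28, so new z* = 2164 − 28 = 2136.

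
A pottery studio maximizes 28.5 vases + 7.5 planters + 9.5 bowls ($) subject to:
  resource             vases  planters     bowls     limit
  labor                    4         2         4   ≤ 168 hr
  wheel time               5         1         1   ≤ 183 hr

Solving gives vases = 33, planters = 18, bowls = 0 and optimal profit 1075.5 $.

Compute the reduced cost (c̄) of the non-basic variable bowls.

-1

Both labor and wheel time are binding at x*.
The binding rows give the dual system: 4·y_labor + 5·y_wheel time = 28.5 and 2·y_labor + 1·y_wheel time = 7.5.
→ y_labor = 1.5 and y_wheel time = 4.5.
Reduced cost of bowls: c₃ − yᵀa₃ = 9.5 − (1.5·4 + 4.5·1) = 9.5 − 10.5 = -1.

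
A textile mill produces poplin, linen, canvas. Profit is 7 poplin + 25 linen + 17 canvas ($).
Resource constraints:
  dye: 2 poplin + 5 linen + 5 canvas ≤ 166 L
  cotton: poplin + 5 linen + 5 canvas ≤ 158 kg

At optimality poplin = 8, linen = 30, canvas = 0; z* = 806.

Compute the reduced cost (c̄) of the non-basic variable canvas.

Check each constraint at x*: dye 166/166 (tight); cotton 158/158 (tight).
From A_Bᵀ y = c: 2·y_dye + 1·y_cotton = 7; 5·y_dye + 5·y_cotton = 25.
→ y_dye = 2 and y_cotton = 3.
Reduced cost of canvas: c₃ − yᵀa₃ = 17 − (2·5 + 3·5) = 17 − 25 = -8.

-8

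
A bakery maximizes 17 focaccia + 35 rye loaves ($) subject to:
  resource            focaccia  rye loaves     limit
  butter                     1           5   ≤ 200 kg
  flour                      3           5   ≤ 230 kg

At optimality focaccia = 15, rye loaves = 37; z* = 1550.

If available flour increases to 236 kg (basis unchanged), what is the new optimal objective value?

Check each constraint at x*: butter 200/200 (tight); flour 230/230 (tight).
From A_Bᵀ y = c: 1·y_butter + 3·y_flour = 17; 5·y_butter + 5·y_flour = 35.
This yields shadow prices y_butter = 2, y_flour = 5.
Δz = y_flour·Δb = 5 × (6) = 30, so new z* = 1550 + 30 = 1580.

1580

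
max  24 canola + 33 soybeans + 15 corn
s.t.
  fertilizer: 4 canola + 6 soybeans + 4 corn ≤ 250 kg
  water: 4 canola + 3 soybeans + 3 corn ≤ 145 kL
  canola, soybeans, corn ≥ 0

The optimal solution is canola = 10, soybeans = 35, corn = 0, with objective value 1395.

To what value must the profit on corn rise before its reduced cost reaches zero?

23

At the optimum: fertilizer uses 250 of 250 (binding); water uses 145 of 145 (binding).
Dual feasibility on the basic columns requires 4·y_fertilizer + 4·y_water = 24, 6·y_fertilizer + 3·y_water = 33.
→ y_fertilizer = 5 and y_water = 1.
corn enters the basis when its profit ≥ yᵀa₃ = 5·4 + 1·3 = 23.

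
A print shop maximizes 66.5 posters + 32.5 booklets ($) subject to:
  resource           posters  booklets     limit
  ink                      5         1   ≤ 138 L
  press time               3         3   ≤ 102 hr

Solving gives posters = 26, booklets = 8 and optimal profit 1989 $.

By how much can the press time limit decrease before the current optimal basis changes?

Binding constraints: ink, press time. The basis is B = [[5,1],[3,3]] with det 12.
Per unit decrease in press time, x* moves by d = (0.0833, -0.4167).
The basis stays optimal until booklets reaches 0; allowable decrease = 19.2 hr.

19.2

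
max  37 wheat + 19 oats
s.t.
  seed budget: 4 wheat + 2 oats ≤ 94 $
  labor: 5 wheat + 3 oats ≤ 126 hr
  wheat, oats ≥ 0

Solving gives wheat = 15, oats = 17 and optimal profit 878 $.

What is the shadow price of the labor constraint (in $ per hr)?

1

At the optimum: seed budget uses 94 of 94 (binding); labor uses 126 of 126 (binding).
From A_Bᵀ y = c: 4·y_seed budget + 5·y_labor = 37; 2·y_seed budget + 3·y_labor = 19.
This yields shadow prices y_seed budget = 8, y_labor = 1.
Shadow price of labor = 1.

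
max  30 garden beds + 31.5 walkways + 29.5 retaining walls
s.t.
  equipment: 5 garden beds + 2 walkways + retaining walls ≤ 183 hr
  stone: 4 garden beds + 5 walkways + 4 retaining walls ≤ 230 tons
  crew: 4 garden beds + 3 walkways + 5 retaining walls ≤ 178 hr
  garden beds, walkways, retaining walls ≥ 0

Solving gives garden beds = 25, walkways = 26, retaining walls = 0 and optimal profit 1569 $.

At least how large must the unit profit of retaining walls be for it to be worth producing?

Binding: stone and crew. Non-binding: equipment (6 unused).
Slack constraints have shadow price 0 (complementary slackness).
Dual feasibility on the basic columns requires 4·y_stone + 4·y_crew = 30, 5·y_stone + 3·y_crew = 31.5.
→ y_stone = 4.5 and y_crew = 3.
retaining walls enters the basis when its profit ≥ yᵀa₃ = 4.5·4 + 3·5 = 33.

33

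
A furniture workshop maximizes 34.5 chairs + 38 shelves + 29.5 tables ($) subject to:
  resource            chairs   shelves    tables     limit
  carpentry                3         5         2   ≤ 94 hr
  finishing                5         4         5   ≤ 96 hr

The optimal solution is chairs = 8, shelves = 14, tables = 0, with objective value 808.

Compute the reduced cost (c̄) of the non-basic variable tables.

-1

At the optimum: carpentry uses 94 of 94 (binding); finishing uses 96 of 96 (binding).
The binding rows give the dual system: 3·y_carpentry + 5·y_finishing = 34.5 and 5·y_carpentry + 4·y_finishing = 38.
Solving: y_carpentry = 4, y_finishing = 4.5.
Reduced cost of tables: c₃ − yᵀa₃ = 29.5 − (4·2 + 4.5·5) = 29.5 − 30.5 = -1.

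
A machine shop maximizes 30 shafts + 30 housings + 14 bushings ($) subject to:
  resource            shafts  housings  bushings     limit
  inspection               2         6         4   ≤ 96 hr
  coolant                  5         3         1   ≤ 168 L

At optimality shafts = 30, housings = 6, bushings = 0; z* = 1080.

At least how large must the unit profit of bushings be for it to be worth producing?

Check each constraint at x*: inspection 96/96 (tight); coolant 168/168 (tight).
Dual feasibility on the basic columns requires 2·y_inspection + 5·y_coolant = 30, 6·y_inspection + 3·y_coolant = 30.
→ y_inspection = 2.5 and y_coolant = 5.
bushings enters the basis when its profit ≥ yᵀa₃ = 2.5·4 + 5·1 = 15.

15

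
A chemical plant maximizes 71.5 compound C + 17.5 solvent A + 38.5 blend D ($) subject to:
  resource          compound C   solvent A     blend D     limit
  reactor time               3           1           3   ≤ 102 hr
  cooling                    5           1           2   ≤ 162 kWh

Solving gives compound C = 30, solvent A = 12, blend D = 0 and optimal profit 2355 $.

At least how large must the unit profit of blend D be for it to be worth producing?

43

At the optimum: reactor time uses 102 of 102 (binding); cooling uses 162 of 162 (binding).
The binding rows give the dual system: 3·y_reactor time + 5·y_cooling = 71.5 and 1·y_reactor time + 1·y_cooling = 17.5.
→ y_reactor time = 8 and y_cooling = 9.5.
blend D enters the basis when its profit ≥ yᵀa₃ = 8·3 + 9.5·2 = 43.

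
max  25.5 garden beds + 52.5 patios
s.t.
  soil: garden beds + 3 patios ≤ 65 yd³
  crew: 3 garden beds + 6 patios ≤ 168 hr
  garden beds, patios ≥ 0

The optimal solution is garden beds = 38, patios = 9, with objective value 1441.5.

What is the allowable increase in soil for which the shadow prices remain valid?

Binding constraints: soil, crew. The basis is B = [[1,3],[3,6]] with det -3.
Per unit increase in soil, x* moves by d = (-2, 1).
The basis stays optimal until garden beds reaches 0; allowable increase = 19 yd³.

19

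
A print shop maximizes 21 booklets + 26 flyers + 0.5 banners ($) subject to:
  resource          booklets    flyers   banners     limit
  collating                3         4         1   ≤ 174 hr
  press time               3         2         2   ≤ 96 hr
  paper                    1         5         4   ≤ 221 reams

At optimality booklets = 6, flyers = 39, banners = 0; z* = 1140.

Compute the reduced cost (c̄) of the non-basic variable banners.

Check each constraint at x*: collating 174/174 (tight); press time 96/96 (tight); paper 201/221 (slack 20).
By complementary slackness, y = 0 for the non-binding constraint.
The binding rows give the dual system: 3·y_collating + 3·y_press time = 21 and 4·y_collating + 2·y_press time = 26.
Solving: y_collating = 6, y_press time = 1.
Reduced cost of banners: c₃ − yᵀa₃ = 0.5 − (6·1 + 1·2) = 0.5 − 8 = -7.5.

-7.5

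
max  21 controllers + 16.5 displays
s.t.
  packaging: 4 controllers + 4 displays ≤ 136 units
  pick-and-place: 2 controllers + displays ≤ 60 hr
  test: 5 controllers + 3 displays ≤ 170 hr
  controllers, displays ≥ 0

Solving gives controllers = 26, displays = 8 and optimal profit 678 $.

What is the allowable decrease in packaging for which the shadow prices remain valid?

16

Binding constraints: packaging, pick-and-place. The basis is B = [[4,4],[2,1]] with det -4.
Per unit decrease in packaging, x* moves by d = (0.25, -0.5).
The basis stays optimal until displays reaches 0; allowable decrease = 16 units.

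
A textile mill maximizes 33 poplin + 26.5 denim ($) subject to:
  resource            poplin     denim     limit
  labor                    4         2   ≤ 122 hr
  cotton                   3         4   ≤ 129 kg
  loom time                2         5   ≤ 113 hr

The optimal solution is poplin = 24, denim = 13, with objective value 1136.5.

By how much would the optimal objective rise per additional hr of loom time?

2.5

Check each constraint at x*: labor 122/122 (tight); cotton 124/129 (slack 5); loom time 113/113 (tight).
By complementary slackness, y = 0 for the non-binding constraint.
Dual feasibility on the basic columns requires 4·y_labor + 2·y_loom time = 33, 2·y_labor + 5·y_loom time = 26.5.
Solving: y_labor = 7, y_loom time = 2.5.
Shadow price of loom time = 2.5.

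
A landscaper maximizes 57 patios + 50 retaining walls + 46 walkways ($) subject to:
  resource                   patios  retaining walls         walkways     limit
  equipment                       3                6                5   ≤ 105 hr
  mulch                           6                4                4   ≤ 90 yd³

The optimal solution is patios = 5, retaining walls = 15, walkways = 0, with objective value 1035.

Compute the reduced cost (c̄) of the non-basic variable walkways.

-1

Both equipment and mulch are binding at x*.
From A_Bᵀ y = c: 3·y_equipment + 6·y_mulch = 57; 6·y_equipment + 4·y_mulch = 50.
→ y_equipment = 3 and y_mulch = 8.
Reduced cost of walkways: c₃ − yᵀa₃ = 46 − (3·5 + 8·4) = 46 − 47 = -1.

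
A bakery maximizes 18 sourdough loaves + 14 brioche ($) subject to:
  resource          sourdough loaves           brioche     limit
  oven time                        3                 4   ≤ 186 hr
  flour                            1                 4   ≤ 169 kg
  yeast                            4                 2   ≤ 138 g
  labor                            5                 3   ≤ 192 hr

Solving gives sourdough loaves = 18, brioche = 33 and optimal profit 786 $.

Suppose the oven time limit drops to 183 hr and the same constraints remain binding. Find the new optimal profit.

Binding: oven time and yeast. Non-binding: flour (19 unused), labor (3 unused).
Slack constraints have shadow price 0 (complementary slackness).
Dual feasibility on the basic columns requires 3·y_oven time + 4·y_yeast = 18, 4·y_oven time + 2·y_yeast = 14.
Solving: y_oven time = 2, y_yeast = 3.
Δz = y_oven time·Δb = 2 × (-3) = -6, so new z* = 786 − 6 = 780.

780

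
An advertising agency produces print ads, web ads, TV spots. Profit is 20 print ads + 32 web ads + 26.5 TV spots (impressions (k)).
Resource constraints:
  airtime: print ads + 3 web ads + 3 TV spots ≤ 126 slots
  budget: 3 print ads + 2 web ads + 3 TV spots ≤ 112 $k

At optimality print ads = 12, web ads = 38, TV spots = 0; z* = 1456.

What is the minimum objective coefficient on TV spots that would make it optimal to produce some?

At the optimum: airtime uses 126 of 126 (binding); budget uses 112 of 112 (binding).
Dual feasibility on the basic columns requires 1·y_airtime + 3·y_budget = 20, 3·y_airtime + 2·y_budget = 32.
Solving: y_airtime = 8, y_budget = 4.
TV spots enters the basis when its profit ≥ yᵀa₃ = 8·3 + 4·3 = 36.

36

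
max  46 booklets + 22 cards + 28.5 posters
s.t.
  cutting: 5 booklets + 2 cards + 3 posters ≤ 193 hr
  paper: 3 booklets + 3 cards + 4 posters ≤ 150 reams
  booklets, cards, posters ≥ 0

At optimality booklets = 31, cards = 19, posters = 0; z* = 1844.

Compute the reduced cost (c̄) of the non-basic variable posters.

At the optimum: cutting uses 193 of 193 (binding); paper uses 150 of 150 (binding).
Dual feasibility on the basic columns requires 5·y_cutting + 3·y_paper = 46, 2·y_cutting + 3·y_paper = 22.
→ y_cutting = 8 and y_paper = 2.
Reduced cost of posters: c₃ − yᵀa₃ = 28.5 − (8·3 + 2·4) = 28.5 − 32 = -3.5.

-3.5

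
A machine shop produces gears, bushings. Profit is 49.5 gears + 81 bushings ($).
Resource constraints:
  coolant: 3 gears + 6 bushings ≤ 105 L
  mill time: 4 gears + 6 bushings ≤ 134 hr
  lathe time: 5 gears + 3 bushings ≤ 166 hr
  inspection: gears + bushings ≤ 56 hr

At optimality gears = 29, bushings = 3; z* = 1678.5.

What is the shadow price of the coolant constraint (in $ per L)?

At the optimum: coolant uses 105 of 105 (binding); mill time uses 134 of 134 (binding); lathe time uses 154 of 166 (slack = 12); inspection uses 32 of 56 (slack = 24).
Since lathe time, inspection are not tight, their duals are 0.
From A_Bᵀ y = c: 3·y_coolant + 4·y_mill time = 49.5; 6·y_coolant + 6·y_mill time = 81.
This yields shadow prices y_coolant = 4.5, y_mill time = 9.
Shadow price of coolant = 4.5.

4.5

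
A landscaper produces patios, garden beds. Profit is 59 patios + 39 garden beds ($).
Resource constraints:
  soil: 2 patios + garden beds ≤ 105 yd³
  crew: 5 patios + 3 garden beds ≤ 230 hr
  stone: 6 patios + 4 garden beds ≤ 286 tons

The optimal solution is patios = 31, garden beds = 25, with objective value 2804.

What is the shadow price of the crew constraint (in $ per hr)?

At the optimum: soil uses 87 of 105 (slack = 18); crew uses 230 of 230 (binding); stone uses 286 of 286 (binding).
By complementary slackness, y = 0 for the non-binding constraint.
From A_Bᵀ y = c: 5·y_crew + 6·y_stone = 59; 3·y_crew + 4·y_stone = 39.
This yields shadow prices y_crew = 1, y_stone = 9.
Shadow price of crew = 1.

1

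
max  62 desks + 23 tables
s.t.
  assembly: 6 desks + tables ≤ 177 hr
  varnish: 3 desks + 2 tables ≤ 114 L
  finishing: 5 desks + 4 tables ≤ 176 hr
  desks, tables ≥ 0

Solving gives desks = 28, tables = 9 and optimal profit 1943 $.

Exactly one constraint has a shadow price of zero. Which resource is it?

varnish

assembly: 177/177 (binding)
varnish: 102/114 (slack 12)
finishing: 176/176 (binding)
By complementary slackness, a constraint with positive slack has shadow price 0 → varnish.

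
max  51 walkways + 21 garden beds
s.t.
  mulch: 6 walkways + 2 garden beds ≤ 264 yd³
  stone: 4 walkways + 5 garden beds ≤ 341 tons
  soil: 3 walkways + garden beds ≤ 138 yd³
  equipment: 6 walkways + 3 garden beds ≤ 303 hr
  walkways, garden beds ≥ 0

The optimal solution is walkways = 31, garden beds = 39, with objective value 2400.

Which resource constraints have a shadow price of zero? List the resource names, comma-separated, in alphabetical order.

soil, stone

mulch: 264/264 (binding)
stone: 319/341 (slack 22)
soil: 132/138 (slack 6)
equipment: 303/303 (binding)
By complementary slackness, a constraint with positive slack has shadow price 0 → soil, stone.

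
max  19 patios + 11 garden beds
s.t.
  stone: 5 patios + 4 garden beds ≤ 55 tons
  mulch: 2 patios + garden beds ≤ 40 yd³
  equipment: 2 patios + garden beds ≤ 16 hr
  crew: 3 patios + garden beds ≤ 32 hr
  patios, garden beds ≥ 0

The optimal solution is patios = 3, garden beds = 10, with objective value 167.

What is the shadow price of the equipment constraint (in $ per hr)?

Check each constraint at x*: stone 55/55 (tight); mulch 16/40 (slack 24); equipment 16/16 (tight); crew 19/32 (slack 13).
Slack constraints have shadow price 0 (complementary slackness).
Dual feasibility on the basic columns requires 5·y_stone + 2·y_equipment = 19, 4·y_stone + 1·y_equipment = 11.
Solving: y_stone = 1, y_equipment = 7.
Shadow price of equipment = 7.

7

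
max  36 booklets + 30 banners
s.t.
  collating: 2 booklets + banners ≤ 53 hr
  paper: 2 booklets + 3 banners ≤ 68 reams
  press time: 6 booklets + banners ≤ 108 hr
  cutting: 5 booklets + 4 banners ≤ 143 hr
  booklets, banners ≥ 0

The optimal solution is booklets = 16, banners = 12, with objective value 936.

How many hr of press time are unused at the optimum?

0

press time used = 6·16 + 1·12 = 108; slack = 108 − 108 = 0.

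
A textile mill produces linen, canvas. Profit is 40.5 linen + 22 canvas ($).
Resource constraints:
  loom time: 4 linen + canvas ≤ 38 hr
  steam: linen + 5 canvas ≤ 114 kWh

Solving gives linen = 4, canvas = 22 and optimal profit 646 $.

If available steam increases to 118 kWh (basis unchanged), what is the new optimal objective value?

656

At the optimum: loom time uses 38 of 38 (binding); steam uses 114 of 114 (binding).
The binding rows give the dual system: 4·y_loom time + 1·y_steam = 40.5 and 1·y_loom time + 5·y_steam = 22.
Solving: y_loom time = 9.5, y_steam = 2.5.
Δz = y_steam·Δb = 2.5 × (4) = 10, so new z* = 646 + 10 = 656.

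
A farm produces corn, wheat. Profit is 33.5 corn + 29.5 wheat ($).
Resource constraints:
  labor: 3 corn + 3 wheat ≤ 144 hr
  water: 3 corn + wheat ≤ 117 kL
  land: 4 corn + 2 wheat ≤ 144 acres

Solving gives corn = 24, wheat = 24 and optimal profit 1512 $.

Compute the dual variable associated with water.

0

Check each constraint at x*: labor 144/144 (tight); water 96/117 (slack 21); land 144/144 (tight).
By complementary slackness, y = 0 for the non-binding constraint.
From A_Bᵀ y = c: 3·y_labor + 4·y_land = 33.5; 3·y_labor + 2·y_land = 29.5.
Solving: y_labor = 8.5, y_land = 2.
Shadow price of water = 0.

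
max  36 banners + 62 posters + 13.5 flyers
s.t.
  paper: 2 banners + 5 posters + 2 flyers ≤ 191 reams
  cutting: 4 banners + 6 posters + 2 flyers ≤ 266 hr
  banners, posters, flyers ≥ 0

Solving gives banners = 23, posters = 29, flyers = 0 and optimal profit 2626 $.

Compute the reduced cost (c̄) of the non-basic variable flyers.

At the optimum: paper uses 191 of 191 (binding); cutting uses 266 of 266 (binding).
The binding rows give the dual system: 2·y_paper + 4·y_cutting = 36 and 5·y_paper + 6·y_cutting = 62.
This yields shadow prices y_paper = 4, y_cutting = 7.
Reduced cost of flyers: c₃ − yᵀa₃ = 13.5 − (4·2 + 7·2) = 13.5 − 22 = -8.5.

-8.5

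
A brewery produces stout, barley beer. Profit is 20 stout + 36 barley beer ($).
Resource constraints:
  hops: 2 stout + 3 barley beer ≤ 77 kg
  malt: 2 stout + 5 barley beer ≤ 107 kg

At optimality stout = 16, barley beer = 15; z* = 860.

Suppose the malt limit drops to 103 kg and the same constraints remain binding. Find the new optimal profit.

Check each constraint at x*: hops 77/77 (tight); malt 107/107 (tight).
From A_Bᵀ y = c: 2·y_hops + 2·y_malt = 20; 3·y_hops + 5·y_malt = 36.
This yields shadow prices y_hops = 7, y_malt = 3.
Δz = y_malt·Δb = 3 × (-4) = -12, so new z* = 860 − 12 = 848.

848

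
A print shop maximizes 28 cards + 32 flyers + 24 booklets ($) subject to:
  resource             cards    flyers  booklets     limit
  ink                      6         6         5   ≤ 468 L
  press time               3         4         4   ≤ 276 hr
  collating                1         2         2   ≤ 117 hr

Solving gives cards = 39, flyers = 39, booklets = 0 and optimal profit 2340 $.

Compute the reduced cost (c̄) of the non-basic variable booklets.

-4

Binding: ink and collating. Non-binding: press time (3 unused).
By complementary slackness, y = 0 for the non-binding constraint.
From A_Bᵀ y = c: 6·y_ink + 1·y_collating = 28; 6·y_ink + 2·y_collating = 32.
Solving: y_ink = 4, y_collating = 4.
Reduced cost of booklets: c₃ − yᵀa₃ = 24 − (4·5 + 4·2) = 24 − 28 = -4.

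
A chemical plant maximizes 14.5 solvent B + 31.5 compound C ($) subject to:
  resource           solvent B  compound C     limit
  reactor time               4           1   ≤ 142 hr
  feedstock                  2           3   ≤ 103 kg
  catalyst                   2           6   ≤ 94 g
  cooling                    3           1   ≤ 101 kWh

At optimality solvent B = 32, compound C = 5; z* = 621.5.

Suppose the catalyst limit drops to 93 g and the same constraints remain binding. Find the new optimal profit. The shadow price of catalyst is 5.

Δb = -1, so new z* = 621.5 + (5)·(-1) = 621.5 − 5 = 616.5.

616.5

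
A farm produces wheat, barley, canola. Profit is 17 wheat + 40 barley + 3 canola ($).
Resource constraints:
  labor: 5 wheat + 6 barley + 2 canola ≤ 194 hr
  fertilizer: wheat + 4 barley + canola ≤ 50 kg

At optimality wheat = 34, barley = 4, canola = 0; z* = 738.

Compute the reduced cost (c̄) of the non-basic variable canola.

Both labor and fertilizer are binding at x*.
The binding rows give the dual system: 5·y_labor + 1·y_fertilizer = 17 and 6·y_labor + 4·y_fertilizer = 40.
→ y_labor = 2 and y_fertilizer = 7.
Reduced cost of canola: c₃ − yᵀa₃ = 3 − (2·2 + 7·1) = 3 − 11 = -8.

-8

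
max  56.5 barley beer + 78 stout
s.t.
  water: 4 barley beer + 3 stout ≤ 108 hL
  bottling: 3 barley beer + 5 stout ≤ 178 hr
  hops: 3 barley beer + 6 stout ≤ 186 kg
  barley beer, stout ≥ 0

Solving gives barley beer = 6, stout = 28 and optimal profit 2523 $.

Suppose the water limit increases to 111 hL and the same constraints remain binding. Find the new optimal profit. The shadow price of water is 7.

Δb = 3, so new z* = 2523 + (7)·(3) = 2523 + 21 = 2544.

2544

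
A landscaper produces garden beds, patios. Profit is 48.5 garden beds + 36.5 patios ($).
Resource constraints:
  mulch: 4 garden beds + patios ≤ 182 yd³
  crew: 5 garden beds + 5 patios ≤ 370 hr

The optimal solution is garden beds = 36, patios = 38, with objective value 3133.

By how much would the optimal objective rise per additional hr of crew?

Both mulch and crew are binding at x*.
From A_Bᵀ y = c: 4·y_mulch + 5·y_crew = 48.5; 1·y_mulch + 5·y_crew = 36.5.
This yields shadow prices y_mulch = 4, y_crew = 6.5.
Shadow price of crew = 6.5.

6.5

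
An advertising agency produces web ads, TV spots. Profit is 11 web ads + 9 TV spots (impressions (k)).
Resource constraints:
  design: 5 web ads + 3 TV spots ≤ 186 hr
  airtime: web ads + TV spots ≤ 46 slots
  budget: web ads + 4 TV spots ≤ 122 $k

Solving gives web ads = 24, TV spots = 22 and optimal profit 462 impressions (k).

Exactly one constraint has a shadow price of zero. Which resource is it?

design: 186/186 (binding)
airtime: 46/46 (binding)
budget: 112/122 (slack 10)
By complementary slackness, a constraint with positive slack has shadow price 0 → budget.

budget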